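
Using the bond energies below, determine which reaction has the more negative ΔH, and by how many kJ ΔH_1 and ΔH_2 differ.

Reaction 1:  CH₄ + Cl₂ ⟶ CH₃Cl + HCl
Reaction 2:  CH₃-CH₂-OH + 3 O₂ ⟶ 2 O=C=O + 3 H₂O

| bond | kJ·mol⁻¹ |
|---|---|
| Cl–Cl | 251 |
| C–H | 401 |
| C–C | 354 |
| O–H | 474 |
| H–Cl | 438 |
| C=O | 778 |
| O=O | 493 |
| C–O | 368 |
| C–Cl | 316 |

Reaction 1:
  Bonds broken (reactants):
    C–H: 4 × 401 = 1604
    Cl–Cl: 1 × 251 = 251
    Σ(broken) = 1855 kJ
  Bonds formed (products):
    C–Cl: 1 × 316 = 316
    C–H: 3 × 401 = 1203
    H–Cl: 1 × 438 = 438
    Σ(formed) = 1957 kJ
  ΔH_1 = 1855 − 1957 = −102 kJ
Reaction 2:
  Bonds broken (reactants):
    C–C: 1 × 354 = 354
    C–H: 5 × 401 = 2005
    C–O: 1 × 368 = 368
    O–H: 1 × 474 = 474
    O=O: 3 × 493 = 1479
    Σ(broken) = 4680 kJ
  Bonds formed (products):
    C=O: 4 × 778 = 3112
    O–H: 6 × 474 = 2844
    Σ(formed) = 5956 kJ
  ΔH_2 = 4680 − 5956 = −1276 kJ
ΔH_1 − ΔH_2 = +1174 kJ, so reaction 2 has the more negative ΔH; |ΔH_1 − ΔH_2| = 1174 kJ.

Reaction 2, by 1174 kJ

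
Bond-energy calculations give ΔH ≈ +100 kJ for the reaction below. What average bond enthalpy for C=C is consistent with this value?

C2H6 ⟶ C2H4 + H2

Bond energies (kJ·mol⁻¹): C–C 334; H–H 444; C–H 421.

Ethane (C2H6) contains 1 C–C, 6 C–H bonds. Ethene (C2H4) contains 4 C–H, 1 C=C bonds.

D(C=C) ≈ 632 kJ/mol

Let D be the C=C bond energy.
Σ(broken) = 1×334 + 6×421 = 2860
Σ(formed) = 4×421 + 1×D + 1×444 = 2128 + D
ΔH = Σ(broken) − Σ(formed) = (2860) − (2128 + D) = +732 − D
Setting this equal to +100 kJ gives D = 632 kJ/mol.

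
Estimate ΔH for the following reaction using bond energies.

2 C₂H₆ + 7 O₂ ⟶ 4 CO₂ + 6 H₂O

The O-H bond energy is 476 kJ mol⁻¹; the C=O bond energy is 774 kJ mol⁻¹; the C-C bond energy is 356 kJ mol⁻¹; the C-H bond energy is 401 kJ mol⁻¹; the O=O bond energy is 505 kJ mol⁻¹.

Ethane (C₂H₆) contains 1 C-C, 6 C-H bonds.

Bonds broken (reactants):
  C-C: 2 × 356 = 712
  C-H: 12 × 401 = 4812
  O=O: 7 × 505 = 3535
  Σ(broken) = 9059 kJ
Bonds formed (products):
  C=O: 8 × 774 = 6192
  O-H: 12 × 476 = 5712
  Σ(formed) = 11904 kJ
ΔH = Σ(broken) − Σ(formed) = 9059 − 11904 = −2845 kJ

ΔH ≈ −2845 kJ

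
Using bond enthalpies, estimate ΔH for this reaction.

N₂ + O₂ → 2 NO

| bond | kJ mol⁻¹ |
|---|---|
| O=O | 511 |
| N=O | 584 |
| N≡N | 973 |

ΔH ≈ +316 kJ

Bonds broken (reactants):
  N≡N: 1 × 973 = 973
  O=O: 1 × 511 = 511
  Σ(broken) = 1484 kJ
Bonds formed (products):
  N=O: 2 × 584 = 1168
  Σ(formed) = 1168 kJ
ΔH = Σ(broken) − Σ(formed) = 1484 − 1168 = +316 kJ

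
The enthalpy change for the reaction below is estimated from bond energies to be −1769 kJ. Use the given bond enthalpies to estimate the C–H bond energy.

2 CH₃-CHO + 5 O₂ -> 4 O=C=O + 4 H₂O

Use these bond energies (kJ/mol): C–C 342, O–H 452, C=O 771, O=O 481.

Let D be the C–H bond energy.
Σ(broken) = 2×342 + 8×D + 2×771 + 5×481 = 4631 + 8D
Σ(formed) = 8×771 + 8×452 = 9784
ΔH = Σ(broken) − Σ(formed) = (4631 + 8D) − (9784) = −5153 + 8D
Setting this equal to −1769 kJ gives 8D = 3384, so D = 423 kJ/mol.

D(C–H) ≈ 423 kJ/mol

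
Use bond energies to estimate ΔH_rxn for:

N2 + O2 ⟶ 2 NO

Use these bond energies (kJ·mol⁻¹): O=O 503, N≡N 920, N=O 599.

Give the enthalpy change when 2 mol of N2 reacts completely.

Bonds broken (reactants):
  N≡N: 1 × 920 = 920
  O=O: 1 × 503 = 503
  Σ(broken) = 1423 kJ
Bonds formed (products):
  N=O: 2 × 599 = 1198
  Σ(formed) = 1198 kJ
ΔH = Σ(broken) − Σ(formed) = 1423 − 1198 = +225 kJ
For 2× the reaction as written: 2 × (+225) = +450 kJ

ΔH = +450 kJ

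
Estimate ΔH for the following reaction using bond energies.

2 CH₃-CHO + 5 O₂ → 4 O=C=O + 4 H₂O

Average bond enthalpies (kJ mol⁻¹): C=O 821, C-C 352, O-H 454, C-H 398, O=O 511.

Bonds broken (reactants):
  C-C: 2 × 352 = 704
  C-H: 8 × 398 = 3184
  C=O: 2 × 821 = 1642
  O=O: 5 × 511 = 2555
  Σ(broken) = 8085 kJ
Bonds formed (products):
  C=O: 8 × 821 = 6568
  O-H: 8 × 454 = 3632
  Σ(formed) = 10200 kJ
ΔH = Σ(broken) − Σ(formed) = 8085 − 10200 = −2115 kJ

ΔH ≈ −2115 kJ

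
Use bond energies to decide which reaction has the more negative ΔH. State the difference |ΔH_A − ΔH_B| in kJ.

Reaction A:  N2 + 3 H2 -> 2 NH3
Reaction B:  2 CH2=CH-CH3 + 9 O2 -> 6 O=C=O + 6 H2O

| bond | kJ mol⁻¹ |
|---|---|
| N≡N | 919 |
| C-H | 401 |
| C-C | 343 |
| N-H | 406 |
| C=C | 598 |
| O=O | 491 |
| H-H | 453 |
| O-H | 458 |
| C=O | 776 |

Reaction A:
  Bonds broken (reactants):
    H-H: 3 × 453 = 1359
    N≡N: 1 × 919 = 919
    Σ(broken) = 2278 kJ
  Bonds formed (products):
    N-H: 6 × 406 = 2436
    Σ(formed) = 2436 kJ
  ΔH_A = 2278 − 2436 = −158 kJ
Reaction B:
  Bonds broken (reactants):
    C-C: 2 × 343 = 686
    C-H: 12 × 401 = 4812
    C=C: 2 × 598 = 1196
    O=O: 9 × 491 = 4419
    Σ(broken) = 11113 kJ
  Bonds formed (products):
    C=O: 12 × 776 = 9312
    O-H: 12 × 458 = 5496
    Σ(formed) = 14808 kJ
  ΔH_B = 11113 − 14808 = −3695 kJ
ΔH_A − ΔH_B = +3537 kJ, so reaction B has the more negative ΔH; |ΔH_A − ΔH_B| = 3537 kJ.

Reaction B, by 3537 kJ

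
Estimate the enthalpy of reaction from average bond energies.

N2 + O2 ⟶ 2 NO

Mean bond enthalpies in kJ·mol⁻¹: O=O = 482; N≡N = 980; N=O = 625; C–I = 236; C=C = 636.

Bonds broken (reactants):
  N≡N: 1 × 980 = 980
  O=O: 1 × 482 = 482
  Σ(broken) = 1462 kJ
Bonds formed (products):
  N=O: 2 × 625 = 1250
  Σ(formed) = 1250 kJ
ΔH = Σ(broken) − Σ(formed) = 1462 − 1250 = +212 kJ

ΔH ≈ +212 kJ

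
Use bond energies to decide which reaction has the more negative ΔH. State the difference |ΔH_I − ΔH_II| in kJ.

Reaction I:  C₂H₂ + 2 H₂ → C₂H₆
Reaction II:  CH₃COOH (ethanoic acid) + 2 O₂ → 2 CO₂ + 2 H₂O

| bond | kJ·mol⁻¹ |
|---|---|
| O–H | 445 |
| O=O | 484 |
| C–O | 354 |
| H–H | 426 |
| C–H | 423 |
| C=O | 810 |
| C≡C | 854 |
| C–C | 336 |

Reaction I:
  Bonds broken (reactants):
    C≡C: 1 × 854 = 854
    C–H: 2 × 423 = 846
    H–H: 2 × 426 = 852
    Σ(broken) = 2552 kJ
  Bonds formed (products):
    C–C: 1 × 336 = 336
    C–H: 6 × 423 = 2538
    Σ(formed) = 2874 kJ
  ΔH_I = 2552 − 2874 = −322 kJ
Reaction II:
  Bonds broken (reactants):
    C–C: 1 × 336 = 336
    C–H: 3 × 423 = 1269
    C–O: 1 × 354 = 354
    C=O: 1 × 810 = 810
    O–H: 1 × 445 = 445
    O=O: 2 × 484 = 968
    Σ(broken) = 4182 kJ
  Bonds formed (products):
    C=O: 4 × 810 = 3240
    O–H: 4 × 445 = 1780
    Σ(formed) = 5020 kJ
  ΔH_II = 4182 − 5020 = −838 kJ
ΔH_I − ΔH_II = +516 kJ, so reaction II has the more negative ΔH; |ΔH_I − ΔH_II| = 516 kJ.

Reaction II, by 516 kJ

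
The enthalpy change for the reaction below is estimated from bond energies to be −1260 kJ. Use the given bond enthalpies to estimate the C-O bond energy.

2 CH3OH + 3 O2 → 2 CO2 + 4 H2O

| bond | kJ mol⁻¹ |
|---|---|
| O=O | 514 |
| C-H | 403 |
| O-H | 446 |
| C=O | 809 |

Let D be the C-O bond energy.
Σ(broken) = 6×403 + 2×D + 2×446 + 3×514 = 4852 + 2D
Σ(formed) = 4×809 + 8×446 = 6804
ΔH = Σ(broken) − Σ(formed) = (4852 + 2D) − (6804) = −1952 + 2D
Setting this equal to −1260 kJ gives 2D = 692, so D = 346 kJ/mol.

D(C-O) ≈ 346 kJ/mol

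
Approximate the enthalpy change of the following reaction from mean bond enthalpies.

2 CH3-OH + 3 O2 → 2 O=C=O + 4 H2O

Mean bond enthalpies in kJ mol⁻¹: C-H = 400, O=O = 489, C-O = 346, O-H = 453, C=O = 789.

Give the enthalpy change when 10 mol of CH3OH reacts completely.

ΔH = −6575 kJ

Bonds broken (reactants):
  C-H: 6 × 400 = 2400
  C-O: 2 × 346 = 692
  O-H: 2 × 453 = 906
  O=O: 3 × 489 = 1467
  Σ(broken) = 5465 kJ
Bonds formed (products):
  C=O: 4 × 789 = 3156
  O-H: 8 × 453 = 3624
  Σ(formed) = 6780 kJ
ΔH = Σ(broken) − Σ(formed) = 5465 − 6780 = −1315 kJ
For 5× the reaction as written: 5 × (−1315) = −6575 kJ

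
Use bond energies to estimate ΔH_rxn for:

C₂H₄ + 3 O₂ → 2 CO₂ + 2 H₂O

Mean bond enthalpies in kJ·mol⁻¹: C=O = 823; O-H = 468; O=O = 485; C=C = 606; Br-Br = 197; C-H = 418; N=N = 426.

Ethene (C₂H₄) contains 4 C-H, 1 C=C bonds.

Bonds broken (reactants):
  C-H: 4 × 418 = 1672
  C=C: 1 × 606 = 606
  O=O: 3 × 485 = 1455
  Σ(broken) = 3733 kJ
Bonds formed (products):
  C=O: 4 × 823 = 3292
  O-H: 4 × 468 = 1872
  Σ(formed) = 5164 kJ
ΔH = Σ(broken) − Σ(formed) = 3733 − 5164 = −1431 kJ

ΔH ≈ −1431 kJ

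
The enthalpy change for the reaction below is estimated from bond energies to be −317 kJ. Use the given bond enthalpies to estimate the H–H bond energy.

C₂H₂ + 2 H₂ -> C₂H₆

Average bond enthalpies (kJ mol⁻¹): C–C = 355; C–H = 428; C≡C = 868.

Let D be the H–H bond energy.
Σ(broken) = 1×868 + 2×428 + 2×D = 1724 + 2D
Σ(formed) = 1×355 + 6×428 = 2923
ΔH = Σ(broken) − Σ(formed) = (1724 + 2D) − (2923) = −1199 + 2D
Setting this equal to −317 kJ gives 2D = 882, so D = 441 kJ/mol.

D(H–H) ≈ 441 kJ/mol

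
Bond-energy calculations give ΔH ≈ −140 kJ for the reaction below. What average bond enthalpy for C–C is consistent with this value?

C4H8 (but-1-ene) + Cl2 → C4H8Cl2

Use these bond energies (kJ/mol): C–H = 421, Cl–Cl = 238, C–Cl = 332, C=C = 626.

Let D be the C–C bond energy.
Σ(broken) = 2×D + 8×421 + 1×626 + 1×238 = 4232 + 2D
Σ(formed) = 3×D + 2×332 + 8×421 = 4032 + 3D
ΔH = Σ(broken) − Σ(formed) = (4232 + 2D) − (4032 + 3D) = +200 − D
Setting this equal to −140 kJ gives D = 340 kJ/mol.

D(C–C) ≈ 340 kJ/mol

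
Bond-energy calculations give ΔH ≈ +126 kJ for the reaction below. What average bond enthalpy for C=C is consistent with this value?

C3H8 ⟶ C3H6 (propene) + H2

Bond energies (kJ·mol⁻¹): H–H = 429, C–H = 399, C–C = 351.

Let D be the C=C bond energy.
Σ(broken) = 2×351 + 8×399 = 3894
Σ(formed) = 1×351 + 6×399 + 1×D + 1×429 = 3174 + D
ΔH = Σ(broken) − Σ(formed) = (3894) − (3174 + D) = +720 − D
Setting this equal to +126 kJ gives D = 594 kJ/mol.

D(C=C) ≈ 594 kJ/mol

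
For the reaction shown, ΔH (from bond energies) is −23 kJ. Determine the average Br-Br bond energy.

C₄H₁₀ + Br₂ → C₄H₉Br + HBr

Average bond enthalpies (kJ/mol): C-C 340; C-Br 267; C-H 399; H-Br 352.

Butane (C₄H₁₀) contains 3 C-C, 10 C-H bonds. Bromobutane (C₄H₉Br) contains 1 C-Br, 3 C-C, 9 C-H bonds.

Let D be the Br-Br bond energy.
Σ(broken) = 1×D + 3×340 + 10×399 = 5010 + D
Σ(formed) = 1×267 + 3×340 + 9×399 + 1×352 = 5230
ΔH = Σ(broken) − Σ(formed) = (5010 + D) − (5230) = −220 + D
Setting this equal to −23 kJ gives D = 197 kJ/mol.

D(Br-Br) ≈ 197 kJ/mol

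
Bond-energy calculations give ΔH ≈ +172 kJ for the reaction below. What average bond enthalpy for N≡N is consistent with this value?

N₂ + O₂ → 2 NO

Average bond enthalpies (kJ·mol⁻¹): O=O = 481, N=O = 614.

D(N≡N) ≈ 919 kJ/mol

Let D be the N≡N bond energy.
Σ(broken) = 1×D + 1×481 = 481 + D
Σ(formed) = 2×614 = 1228
ΔH = Σ(broken) − Σ(formed) = (481 + D) − (1228) = −747 + D
Setting this equal to +172 kJ gives D = 919 kJ/mol.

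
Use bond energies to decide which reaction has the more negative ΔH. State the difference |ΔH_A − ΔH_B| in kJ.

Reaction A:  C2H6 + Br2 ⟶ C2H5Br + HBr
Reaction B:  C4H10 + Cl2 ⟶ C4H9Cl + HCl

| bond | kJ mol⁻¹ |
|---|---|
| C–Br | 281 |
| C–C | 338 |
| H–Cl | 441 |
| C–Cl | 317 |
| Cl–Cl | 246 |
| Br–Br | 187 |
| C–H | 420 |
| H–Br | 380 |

Reaction A:
  Bonds broken (reactants):
    Br–Br: 1 × 187 = 187
    C–C: 1 × 338 = 338
    C–H: 6 × 420 = 2520
    Σ(broken) = 3045 kJ
  Bonds formed (products):
    C–Br: 1 × 281 = 281
    C–C: 1 × 338 = 338
    C–H: 5 × 420 = 2100
    H–Br: 1 × 380 = 380
    Σ(formed) = 3099 kJ
  ΔH_A = 3045 − 3099 = −54 kJ
Reaction B:
  Bonds broken (reactants):
    C–C: 3 × 338 = 1014
    C–H: 10 × 420 = 4200
    Cl–Cl: 1 × 246 = 246
    Σ(broken) = 5460 kJ
  Bonds formed (products):
    C–C: 3 × 338 = 1014
    C–Cl: 1 × 317 = 317
    C–H: 9 × 420 = 3780
    H–Cl: 1 × 441 = 441
    Σ(formed) = 5552 kJ
  ΔH_B = 5460 − 5552 = −92 kJ
ΔH_A − ΔH_B = +38 kJ, so reaction B has the more negative ΔH; |ΔH_A − ΔH_B| = 38 kJ.

Reaction B, by 38 kJ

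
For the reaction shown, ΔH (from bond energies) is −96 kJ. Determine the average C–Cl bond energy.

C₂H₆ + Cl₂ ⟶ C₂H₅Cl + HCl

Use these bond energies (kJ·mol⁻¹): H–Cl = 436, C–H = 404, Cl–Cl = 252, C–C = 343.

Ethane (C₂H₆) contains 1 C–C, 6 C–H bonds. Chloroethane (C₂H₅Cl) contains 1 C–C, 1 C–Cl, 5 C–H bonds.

Let D be the C–Cl bond energy.
Σ(broken) = 1×343 + 6×404 + 1×252 = 3019
Σ(formed) = 1×343 + 1×D + 5×404 + 1×436 = 2799 + D
ΔH = Σ(broken) − Σ(formed) = (3019) − (2799 + D) = +220 − D
Setting this equal to −96 kJ gives D = 316 kJ/mol.

D(C–Cl) ≈ 316 kJ/mol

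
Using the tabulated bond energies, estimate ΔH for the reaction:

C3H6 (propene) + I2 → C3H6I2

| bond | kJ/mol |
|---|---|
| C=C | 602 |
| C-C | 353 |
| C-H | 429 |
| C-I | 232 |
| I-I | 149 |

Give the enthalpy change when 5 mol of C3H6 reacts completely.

ΔH = −330 kJ

Bonds broken (reactants):
  C-C: 1 × 353 = 353
  C-H: 6 × 429 = 2574
  C=C: 1 × 602 = 602
  I-I: 1 × 149 = 149
  Σ(broken) = 3678 kJ
Bonds formed (products):
  C-C: 2 × 353 = 706
  C-H: 6 × 429 = 2574
  C-I: 2 × 232 = 464
  Σ(formed) = 3744 kJ
ΔH = Σ(broken) − Σ(formed) = 3678 − 3744 = −66 kJ
For 5× the reaction as written: 5 × (−66) = −330 kJ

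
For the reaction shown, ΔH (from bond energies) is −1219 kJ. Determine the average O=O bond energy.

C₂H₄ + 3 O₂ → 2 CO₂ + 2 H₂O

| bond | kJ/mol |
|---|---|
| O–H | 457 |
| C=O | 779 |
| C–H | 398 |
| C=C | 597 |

Let D be the O=O bond energy.
Σ(broken) = 4×398 + 1×597 + 3×D = 2189 + 3D
Σ(formed) = 4×779 + 4×457 = 4944
ΔH = Σ(broken) − Σ(formed) = (2189 + 3D) − (4944) = −2755 + 3D
Setting this equal to −1219 kJ gives 3D = 1536, so D = 512 kJ/mol.

D(O=O) ≈ 512 kJ/mol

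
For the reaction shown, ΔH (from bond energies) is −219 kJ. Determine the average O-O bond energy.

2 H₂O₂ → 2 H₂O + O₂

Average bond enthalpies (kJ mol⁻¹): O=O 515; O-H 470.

D(O-O) ≈ 148 kJ/mol

Let D be the O-O bond energy.
Σ(broken) = 4×470 + 2×D = 1880 + 2D
Σ(formed) = 4×470 + 1×515 = 2395
ΔH = Σ(broken) − Σ(formed) = (1880 + 2D) − (2395) = −515 + 2D
Setting this equal to −219 kJ gives 2D = 296, so D = 148 kJ/mol.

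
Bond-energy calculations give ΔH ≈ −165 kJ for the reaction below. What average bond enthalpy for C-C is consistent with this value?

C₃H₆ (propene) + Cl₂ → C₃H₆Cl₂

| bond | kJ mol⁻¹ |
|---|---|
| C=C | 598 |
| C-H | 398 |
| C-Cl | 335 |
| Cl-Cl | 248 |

Let D be the C-C bond energy.
Σ(broken) = 1×D + 6×398 + 1×598 + 1×248 = 3234 + D
Σ(formed) = 2×D + 2×335 + 6×398 = 3058 + 2D
ΔH = Σ(broken) − Σ(formed) = (3234 + D) − (3058 + 2D) = +176 − D
Setting this equal to −165 kJ gives D = 341 kJ/mol.

D(C-C) ≈ 341 kJ/mol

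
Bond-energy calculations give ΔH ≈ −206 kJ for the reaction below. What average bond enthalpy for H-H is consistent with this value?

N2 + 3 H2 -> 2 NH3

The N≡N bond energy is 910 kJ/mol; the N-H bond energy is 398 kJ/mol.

D(H-H) ≈ 424 kJ/mol

Let D be the H-H bond energy.
Σ(broken) = 3×D + 1×910 = 910 + 3D
Σ(formed) = 6×398 = 2388
ΔH = Σ(broken) − Σ(formed) = (910 + 3D) − (2388) = −1478 + 3D
Setting this equal to −206 kJ gives 3D = 1272, so D = 424 kJ/mol.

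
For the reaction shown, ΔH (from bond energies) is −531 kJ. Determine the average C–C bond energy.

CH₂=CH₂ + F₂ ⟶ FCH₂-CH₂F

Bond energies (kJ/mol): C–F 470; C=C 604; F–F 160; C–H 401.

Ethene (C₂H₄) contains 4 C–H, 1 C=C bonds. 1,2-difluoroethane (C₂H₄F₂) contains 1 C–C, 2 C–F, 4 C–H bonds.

Let D be the C–C bond energy.
Σ(broken) = 4×401 + 1×604 + 1×160 = 2368
Σ(formed) = 1×D + 2×470 + 4×401 = 2544 + D
ΔH = Σ(broken) − Σ(formed) = (2368) − (2544 + D) = −176 − D
Setting this equal to −531 kJ gives D = 355 kJ/mol.

D(C–C) ≈ 355 kJ/mol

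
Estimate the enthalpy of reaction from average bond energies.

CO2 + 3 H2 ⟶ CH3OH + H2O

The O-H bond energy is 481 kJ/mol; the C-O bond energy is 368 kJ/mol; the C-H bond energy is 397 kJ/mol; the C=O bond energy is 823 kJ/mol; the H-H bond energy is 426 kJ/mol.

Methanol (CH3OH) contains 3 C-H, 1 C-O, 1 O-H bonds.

Bonds broken (reactants):
  C=O: 2 × 823 = 1646
  H-H: 3 × 426 = 1278
  Σ(broken) = 2924 kJ
Bonds formed (products):
  C-H: 3 × 397 = 1191
  C-O: 1 × 368 = 368
  O-H: 3 × 481 = 1443
  Σ(formed) = 3002 kJ
ΔH = Σ(broken) − Σ(formed) = 2924 − 3002 = −78 kJ

ΔH ≈ −78 kJ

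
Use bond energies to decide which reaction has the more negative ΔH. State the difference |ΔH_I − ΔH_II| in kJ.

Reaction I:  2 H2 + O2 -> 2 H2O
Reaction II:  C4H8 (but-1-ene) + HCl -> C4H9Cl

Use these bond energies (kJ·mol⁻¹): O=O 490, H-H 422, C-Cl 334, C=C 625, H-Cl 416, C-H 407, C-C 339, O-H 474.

Reaction I:
  Bonds broken (reactants):
    H-H: 2 × 422 = 844
    O=O: 1 × 490 = 490
    Σ(broken) = 1334 kJ
  Bonds formed (products):
    O-H: 4 × 474 = 1896
    Σ(formed) = 1896 kJ
  ΔH_I = 1334 − 1896 = −562 kJ
Reaction II:
  Bonds broken (reactants):
    C-C: 2 × 339 = 678
    C-H: 8 × 407 = 3256
    C=C: 1 × 625 = 625
    H-Cl: 1 × 416 = 416
    Σ(broken) = 4975 kJ
  Bonds formed (products):
    C-C: 3 × 339 = 1017
    C-Cl: 1 × 334 = 334
    C-H: 9 × 407 = 3663
    Σ(formed) = 5014 kJ
  ΔH_II = 4975 − 5014 = −39 kJ
ΔH_I − ΔH_II = −523 kJ, so reaction I has the more negative ΔH; |ΔH_I − ΔH_II| = 523 kJ.

Reaction I, by 523 kJ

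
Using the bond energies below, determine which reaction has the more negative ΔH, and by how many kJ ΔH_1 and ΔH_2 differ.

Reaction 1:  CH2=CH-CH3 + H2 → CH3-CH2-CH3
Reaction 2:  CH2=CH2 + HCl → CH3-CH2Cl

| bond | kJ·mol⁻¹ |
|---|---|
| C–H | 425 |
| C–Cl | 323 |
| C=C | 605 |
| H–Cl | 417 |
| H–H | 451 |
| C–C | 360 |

Reaction 1:
  Bonds broken (reactants):
    C–C: 1 × 360 = 360
    C–H: 6 × 425 = 2550
    C=C: 1 × 605 = 605
    H–H: 1 × 451 = 451
    Σ(broken) = 3966 kJ
  Bonds formed (products):
    C–C: 2 × 360 = 720
    C–H: 8 × 425 = 3400
    Σ(formed) = 4120 kJ
  ΔH_1 = 3966 − 4120 = −154 kJ
Reaction 2:
  Bonds broken (reactants):
    C–H: 4 × 425 = 1700
    C=C: 1 × 605 = 605
    H–Cl: 1 × 417 = 417
    Σ(broken) = 2722 kJ
  Bonds formed (products):
    C–C: 1 × 360 = 360
    C–Cl: 1 × 323 = 323
    C–H: 5 × 425 = 2125
    Σ(formed) = 2808 kJ
  ΔH_2 = 2722 − 2808 = −86 kJ
ΔH_1 − ΔH_2 = −68 kJ, so reaction 1 has the more negative ΔH; |ΔH_1 − ΔH_2| = 68 kJ.

Reaction 1, by 68 kJ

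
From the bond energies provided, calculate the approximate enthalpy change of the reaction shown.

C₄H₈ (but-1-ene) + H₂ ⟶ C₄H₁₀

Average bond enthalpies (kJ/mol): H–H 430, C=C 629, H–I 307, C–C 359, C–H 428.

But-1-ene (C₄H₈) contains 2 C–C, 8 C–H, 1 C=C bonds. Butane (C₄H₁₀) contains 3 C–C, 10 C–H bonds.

ΔH ≈ −156 kJ

Bonds broken (reactants):
  C–C: 2 × 359 = 718
  C–H: 8 × 428 = 3424
  C=C: 1 × 629 = 629
  H–H: 1 × 430 = 430
  Σ(broken) = 5201 kJ
Bonds formed (products):
  C–C: 3 × 359 = 1077
  C–H: 10 × 428 = 4280
  Σ(formed) = 5357 kJ
ΔH = Σ(broken) − Σ(formed) = 5201 − 5357 = −156 kJ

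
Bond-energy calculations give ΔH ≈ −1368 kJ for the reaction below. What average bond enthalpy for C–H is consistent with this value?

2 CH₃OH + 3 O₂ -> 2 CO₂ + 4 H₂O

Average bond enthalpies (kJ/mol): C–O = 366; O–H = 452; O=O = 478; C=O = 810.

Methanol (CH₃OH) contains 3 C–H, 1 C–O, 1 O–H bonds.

Let D be the C–H bond energy.
Σ(broken) = 6×D + 2×366 + 2×452 + 3×478 = 3070 + 6D
Σ(formed) = 4×810 + 8×452 = 6856
ΔH = Σ(broken) − Σ(formed) = (3070 + 6D) − (6856) = −3786 + 6D
Setting this equal to −1368 kJ gives 6D = 2418, so D = 403 kJ/mol.

D(C–H) ≈ 403 kJ/mol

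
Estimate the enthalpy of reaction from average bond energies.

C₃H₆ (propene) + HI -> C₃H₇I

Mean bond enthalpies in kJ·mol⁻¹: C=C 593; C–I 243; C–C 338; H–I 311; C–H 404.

Bonds broken (reactants):
  C–C: 1 × 338 = 338
  C–H: 6 × 404 = 2424
  C=C: 1 × 593 = 593
  H–I: 1 × 311 = 311
  Σ(broken) = 3666 kJ
Bonds formed (products):
  C–C: 2 × 338 = 676
  C–H: 7 × 404 = 2828
  C–I: 1 × 243 = 243
  Σ(formed) = 3747 kJ
ΔH = Σ(broken) − Σ(formed) = 3666 − 3747 = −81 kJ

ΔH ≈ −81 kJ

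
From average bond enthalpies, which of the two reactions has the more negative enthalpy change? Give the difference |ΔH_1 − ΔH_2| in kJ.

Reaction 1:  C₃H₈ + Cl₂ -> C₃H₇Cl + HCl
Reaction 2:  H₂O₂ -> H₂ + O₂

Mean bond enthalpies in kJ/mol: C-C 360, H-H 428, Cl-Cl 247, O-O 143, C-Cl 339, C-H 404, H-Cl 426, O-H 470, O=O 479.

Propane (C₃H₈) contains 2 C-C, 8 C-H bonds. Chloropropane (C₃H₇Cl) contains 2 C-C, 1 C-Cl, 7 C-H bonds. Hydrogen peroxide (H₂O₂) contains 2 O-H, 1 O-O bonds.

Reaction 1, by 290 kJ

Reaction 1:
  Bonds broken (reactants):
    C-C: 2 × 360 = 720
    C-H: 8 × 404 = 3232
    Cl-Cl: 1 × 247 = 247
    Σ(broken) = 4199 kJ
  Bonds formed (products):
    C-C: 2 × 360 = 720
    C-Cl: 1 × 339 = 339
    C-H: 7 × 404 = 2828
    H-Cl: 1 × 426 = 426
    Σ(formed) = 4313 kJ
  ΔH_1 = 4199 − 4313 = −114 kJ
Reaction 2:
  Bonds broken (reactants):
    O-H: 2 × 470 = 940
    O-O: 1 × 143 = 143
    Σ(broken) = 1083 kJ
  Bonds formed (products):
    H-H: 1 × 428 = 428
    O=O: 1 × 479 = 479
    Σ(formed) = 907 kJ
  ΔH_2 = 1083 − 907 = +176 kJ
ΔH_1 − ΔH_2 = −290 kJ, so reaction 1 has the more negative ΔH; |ΔH_1 − ΔH_2| = 290 kJ.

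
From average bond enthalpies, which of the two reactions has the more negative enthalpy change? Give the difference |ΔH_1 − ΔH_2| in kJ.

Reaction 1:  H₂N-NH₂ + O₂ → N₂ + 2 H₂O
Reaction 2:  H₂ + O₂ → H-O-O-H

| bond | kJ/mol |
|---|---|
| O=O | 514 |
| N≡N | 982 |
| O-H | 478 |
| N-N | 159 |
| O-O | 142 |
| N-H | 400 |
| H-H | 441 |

Reaction 1, by 478 kJ

Reaction 1:
  Bonds broken (reactants):
    N-H: 4 × 400 = 1600
    N-N: 1 × 159 = 159
    O=O: 1 × 514 = 514
    Σ(broken) = 2273 kJ
  Bonds formed (products):
    N≡N: 1 × 982 = 982
    O-H: 4 × 478 = 1912
    Σ(formed) = 2894 kJ
  ΔH_1 = 2273 − 2894 = −621 kJ
Reaction 2:
  Bonds broken (reactants):
    H-H: 1 × 441 = 441
    O=O: 1 × 514 = 514
    Σ(broken) = 955 kJ
  Bonds formed (products):
    O-H: 2 × 478 = 956
    O-O: 1 × 142 = 142
    Σ(formed) = 1098 kJ
  ΔH_2 = 955 − 1098 = −143 kJ
ΔH_1 − ΔH_2 = −478 kJ, so reaction 1 has the more negative ΔH; |ΔH_1 − ΔH_2| = 478 kJ.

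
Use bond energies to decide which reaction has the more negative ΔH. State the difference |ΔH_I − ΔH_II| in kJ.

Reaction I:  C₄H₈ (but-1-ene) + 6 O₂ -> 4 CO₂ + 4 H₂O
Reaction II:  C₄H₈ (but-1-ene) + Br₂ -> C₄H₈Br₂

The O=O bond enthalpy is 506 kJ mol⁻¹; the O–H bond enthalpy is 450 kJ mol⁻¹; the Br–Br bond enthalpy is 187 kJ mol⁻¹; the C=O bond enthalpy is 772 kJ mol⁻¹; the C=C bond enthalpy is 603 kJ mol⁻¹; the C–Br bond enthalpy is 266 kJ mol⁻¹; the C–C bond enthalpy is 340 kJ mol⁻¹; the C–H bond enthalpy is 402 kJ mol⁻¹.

Reaction I, by 2159 kJ

Reaction I:
  Bonds broken (reactants):
    C–C: 2 × 340 = 680
    C–H: 8 × 402 = 3216
    C=C: 1 × 603 = 603
    O=O: 6 × 506 = 3036
    Σ(broken) = 7535 kJ
  Bonds formed (products):
    C=O: 8 × 772 = 6176
    O–H: 8 × 450 = 3600
    Σ(formed) = 9776 kJ
  ΔH_I = 7535 − 9776 = −2241 kJ
Reaction II:
  Bonds broken (reactants):
    Br–Br: 1 × 187 = 187
    C–C: 2 × 340 = 680
    C–H: 8 × 402 = 3216
    C=C: 1 × 603 = 603
    Σ(broken) = 4686 kJ
  Bonds formed (products):
    C–Br: 2 × 266 = 532
    C–C: 3 × 340 = 1020
    C–H: 8 × 402 = 3216
    Σ(formed) = 4768 kJ
  ΔH_II = 4686 − 4768 = −82 kJ
ΔH_I − ΔH_II = −2159 kJ, so reaction I has the more negative ΔH; |ΔH_I − ΔH_II| = 2159 kJ.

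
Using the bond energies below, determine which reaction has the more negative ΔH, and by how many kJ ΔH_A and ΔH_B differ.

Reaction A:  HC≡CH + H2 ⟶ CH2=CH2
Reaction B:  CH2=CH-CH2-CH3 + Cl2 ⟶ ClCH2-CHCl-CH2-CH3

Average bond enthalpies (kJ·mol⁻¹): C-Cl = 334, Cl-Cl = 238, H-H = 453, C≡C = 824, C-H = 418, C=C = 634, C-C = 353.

Reaction A:
  Bonds broken (reactants):
    C≡C: 1 × 824 = 824
    C-H: 2 × 418 = 836
    H-H: 1 × 453 = 453
    Σ(broken) = 2113 kJ
  Bonds formed (products):
    C-H: 4 × 418 = 1672
    C=C: 1 × 634 = 634
    Σ(formed) = 2306 kJ
  ΔH_A = 2113 − 2306 = −193 kJ
Reaction B:
  Bonds broken (reactants):
    C-C: 2 × 353 = 706
    C-H: 8 × 418 = 3344
    C=C: 1 × 634 = 634
    Cl-Cl: 1 × 238 = 238
    Σ(broken) = 4922 kJ
  Bonds formed (products):
    C-C: 3 × 353 = 1059
    C-Cl: 2 × 334 = 668
    C-H: 8 × 418 = 3344
    Σ(formed) = 5071 kJ
  ΔH_B = 4922 − 5071 = −149 kJ
ΔH_A − ΔH_B = −44 kJ, so reaction A has the more negative ΔH; |ΔH_A − ΔH_B| = 44 kJ.

Reaction A, by 44 kJ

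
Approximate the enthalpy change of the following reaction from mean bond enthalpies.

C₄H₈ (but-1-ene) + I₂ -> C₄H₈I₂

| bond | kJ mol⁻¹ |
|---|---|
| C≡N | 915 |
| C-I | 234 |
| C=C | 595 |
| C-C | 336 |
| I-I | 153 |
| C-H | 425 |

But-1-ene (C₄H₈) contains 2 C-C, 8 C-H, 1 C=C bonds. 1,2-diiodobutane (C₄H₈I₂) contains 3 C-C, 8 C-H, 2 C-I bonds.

Bonds broken (reactants):
  C-C: 2 × 336 = 672
  C-H: 8 × 425 = 3400
  C=C: 1 × 595 = 595
  I-I: 1 × 153 = 153
  Σ(broken) = 4820 kJ
Bonds formed (products):
  C-C: 3 × 336 = 1008
  C-H: 8 × 425 = 3400
  C-I: 2 × 234 = 468
  Σ(formed) = 4876 kJ
ΔH = Σ(broken) − Σ(formed) = 4820 − 4876 = −56 kJ

ΔH ≈ −56 kJ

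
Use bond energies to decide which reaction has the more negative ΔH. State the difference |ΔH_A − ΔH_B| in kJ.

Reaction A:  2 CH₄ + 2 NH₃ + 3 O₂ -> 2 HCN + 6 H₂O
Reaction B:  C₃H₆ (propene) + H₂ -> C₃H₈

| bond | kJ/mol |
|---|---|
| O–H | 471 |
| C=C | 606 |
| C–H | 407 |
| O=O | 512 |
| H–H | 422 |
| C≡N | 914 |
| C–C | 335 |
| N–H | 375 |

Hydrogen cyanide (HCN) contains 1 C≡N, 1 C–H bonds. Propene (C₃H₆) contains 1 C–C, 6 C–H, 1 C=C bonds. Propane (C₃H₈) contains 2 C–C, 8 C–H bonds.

Reaction A, by 1131 kJ

Reaction A:
  Bonds broken (reactants):
    C–H: 8 × 407 = 3256
    N–H: 6 × 375 = 2250
    O=O: 3 × 512 = 1536
    Σ(broken) = 7042 kJ
  Bonds formed (products):
    C≡N: 2 × 914 = 1828
    C–H: 2 × 407 = 814
    O–H: 12 × 471 = 5652
    Σ(formed) = 8294 kJ
  ΔH_A = 7042 − 8294 = −1252 kJ
Reaction B:
  Bonds broken (reactants):
    C–C: 1 × 335 = 335
    C–H: 6 × 407 = 2442
    C=C: 1 × 606 = 606
    H–H: 1 × 422 = 422
    Σ(broken) = 3805 kJ
  Bonds formed (products):
    C–C: 2 × 335 = 670
    C–H: 8 × 407 = 3256
    Σ(formed) = 3926 kJ
  ΔH_B = 3805 − 3926 = −121 kJ
ΔH_A − ΔH_B = −1131 kJ, so reaction A has the more negative ΔH; |ΔH_A − ΔH_B| = 1131 kJ.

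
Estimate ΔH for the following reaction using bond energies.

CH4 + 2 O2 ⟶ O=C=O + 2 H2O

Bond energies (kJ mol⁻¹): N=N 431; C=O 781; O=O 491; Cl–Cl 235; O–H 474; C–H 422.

Bonds broken (reactants):
  C–H: 4 × 422 = 1688
  O=O: 2 × 491 = 982
  Σ(broken) = 2670 kJ
Bonds formed (products):
  C=O: 2 × 781 = 1562
  O–H: 4 × 474 = 1896
  Σ(formed) = 3458 kJ
ΔH = Σ(broken) − Σ(formed) = 2670 − 3458 = −788 kJ

ΔH ≈ −788 kJ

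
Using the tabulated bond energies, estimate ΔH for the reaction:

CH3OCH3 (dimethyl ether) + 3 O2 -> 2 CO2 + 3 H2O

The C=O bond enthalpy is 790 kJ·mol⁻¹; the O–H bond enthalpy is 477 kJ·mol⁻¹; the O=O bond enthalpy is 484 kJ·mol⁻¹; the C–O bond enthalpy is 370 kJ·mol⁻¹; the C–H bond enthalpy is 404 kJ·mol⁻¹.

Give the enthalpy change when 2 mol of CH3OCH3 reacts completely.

ΔH = −2812 kJ

Bonds broken (reactants):
  C–H: 6 × 404 = 2424
  C–O: 2 × 370 = 740
  O=O: 3 × 484 = 1452
  Σ(broken) = 4616 kJ
Bonds formed (products):
  C=O: 4 × 790 = 3160
  O–H: 6 × 477 = 2862
  Σ(formed) = 6022 kJ
ΔH = Σ(broken) − Σ(formed) = 4616 − 6022 = −1406 kJ
For 2× the reaction as written: 2 × (−1406) = −2812 kJ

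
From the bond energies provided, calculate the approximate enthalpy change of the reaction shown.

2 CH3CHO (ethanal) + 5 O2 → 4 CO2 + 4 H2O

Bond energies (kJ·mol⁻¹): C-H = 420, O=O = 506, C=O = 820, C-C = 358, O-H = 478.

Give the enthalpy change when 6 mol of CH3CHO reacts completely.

Bonds broken (reactants):
  C-C: 2 × 358 = 716
  C-H: 8 × 420 = 3360
  C=O: 2 × 820 = 1640
  O=O: 5 × 506 = 2530
  Σ(broken) = 8246 kJ
Bonds formed (products):
  C=O: 8 × 820 = 6560
  O-H: 8 × 478 = 3824
  Σ(formed) = 10384 kJ
ΔH = Σ(broken) − Σ(formed) = 8246 − 10384 = −2138 kJ
For 3× the reaction as written: 3 × (−2138) = −6414 kJ

ΔH = −6414 kJ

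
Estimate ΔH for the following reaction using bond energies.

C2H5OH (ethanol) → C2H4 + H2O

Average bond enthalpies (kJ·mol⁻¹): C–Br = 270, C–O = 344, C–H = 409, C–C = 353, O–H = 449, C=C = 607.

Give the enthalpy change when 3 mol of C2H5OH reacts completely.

Bonds broken (reactants):
  C–C: 1 × 353 = 353
  C–H: 5 × 409 = 2045
  C–O: 1 × 344 = 344
  O–H: 1 × 449 = 449
  Σ(broken) = 3191 kJ
Bonds formed (products):
  C–H: 4 × 409 = 1636
  C=C: 1 × 607 = 607
  O–H: 2 × 449 = 898
  Σ(formed) = 3141 kJ
ΔH = Σ(broken) − Σ(formed) = 3191 − 3141 = +50 kJ
For 3× the reaction as written: 3 × (+50) = +150 kJ

ΔH = +150 kJ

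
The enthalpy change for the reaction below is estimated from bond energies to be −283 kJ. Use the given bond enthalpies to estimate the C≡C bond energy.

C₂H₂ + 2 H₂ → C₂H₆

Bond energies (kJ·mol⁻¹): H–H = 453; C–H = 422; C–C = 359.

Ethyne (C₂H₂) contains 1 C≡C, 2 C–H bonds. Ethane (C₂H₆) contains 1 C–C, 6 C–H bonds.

Let D be the C≡C bond energy.
Σ(broken) = 1×D + 2×422 + 2×453 = 1750 + D
Σ(formed) = 1×359 + 6×422 = 2891
ΔH = Σ(broken) − Σ(formed) = (1750 + D) − (2891) = −1141 + D
Setting this equal to −283 kJ gives D = 858 kJ/mol.

D(C≡C) ≈ 858 kJ/mol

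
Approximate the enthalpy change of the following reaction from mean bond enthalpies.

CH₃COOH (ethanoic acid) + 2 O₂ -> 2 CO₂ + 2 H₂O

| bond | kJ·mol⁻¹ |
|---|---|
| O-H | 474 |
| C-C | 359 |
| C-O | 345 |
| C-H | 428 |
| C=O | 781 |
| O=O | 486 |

ΔH ≈ −805 kJ

Bonds broken (reactants):
  C-C: 1 × 359 = 359
  C-H: 3 × 428 = 1284
  C-O: 1 × 345 = 345
  C=O: 1 × 781 = 781
  O-H: 1 × 474 = 474
  O=O: 2 × 486 = 972
  Σ(broken) = 4215 kJ
Bonds formed (products):
  C=O: 4 × 781 = 3124
  O-H: 4 × 474 = 1896
  Σ(formed) = 5020 kJ
ΔH = Σ(broken) − Σ(formed) = 4215 − 5020 = −805 kJ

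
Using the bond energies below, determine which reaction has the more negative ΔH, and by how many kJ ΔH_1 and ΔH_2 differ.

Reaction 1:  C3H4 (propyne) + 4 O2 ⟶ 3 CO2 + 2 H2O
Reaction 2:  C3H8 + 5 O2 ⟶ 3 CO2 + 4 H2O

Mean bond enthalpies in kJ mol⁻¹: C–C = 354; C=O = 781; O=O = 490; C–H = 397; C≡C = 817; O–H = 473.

Reaction 2, by 277 kJ

Reaction 1:
  Bonds broken (reactants):
    C≡C: 1 × 817 = 817
    C–C: 1 × 354 = 354
    C–H: 4 × 397 = 1588
    O=O: 4 × 490 = 1960
    Σ(broken) = 4719 kJ
  Bonds formed (products):
    C=O: 6 × 781 = 4686
    O–H: 4 × 473 = 1892
    Σ(formed) = 6578 kJ
  ΔH_1 = 4719 − 6578 = −1859 kJ
Reaction 2:
  Bonds broken (reactants):
    C–C: 2 × 354 = 708
    C–H: 8 × 397 = 3176
    O=O: 5 × 490 = 2450
    Σ(broken) = 6334 kJ
  Bonds formed (products):
    C=O: 6 × 781 = 4686
    O–H: 8 × 473 = 3784
    Σ(formed) = 8470 kJ
  ΔH_2 = 6334 − 8470 = −2136 kJ
ΔH_1 − ΔH_2 = +277 kJ, so reaction 2 has the more negative ΔH; |ΔH_1 − ΔH_2| = 277 kJ.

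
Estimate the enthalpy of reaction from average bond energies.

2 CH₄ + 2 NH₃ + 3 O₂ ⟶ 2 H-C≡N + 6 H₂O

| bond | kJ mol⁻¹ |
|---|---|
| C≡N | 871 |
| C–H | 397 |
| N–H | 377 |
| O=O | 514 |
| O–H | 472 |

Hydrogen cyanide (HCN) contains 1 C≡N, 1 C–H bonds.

ΔH ≈ −1220 kJ

Bonds broken (reactants):
  C–H: 8 × 397 = 3176
  N–H: 6 × 377 = 2262
  O=O: 3 × 514 = 1542
  Σ(broken) = 6980 kJ
Bonds formed (products):
  C≡N: 2 × 871 = 1742
  C–H: 2 × 397 = 794
  O–H: 12 × 472 = 5664
  Σ(formed) = 8200 kJ
ΔH = Σ(broken) − Σ(formed) = 6980 − 8200 = −1220 kJ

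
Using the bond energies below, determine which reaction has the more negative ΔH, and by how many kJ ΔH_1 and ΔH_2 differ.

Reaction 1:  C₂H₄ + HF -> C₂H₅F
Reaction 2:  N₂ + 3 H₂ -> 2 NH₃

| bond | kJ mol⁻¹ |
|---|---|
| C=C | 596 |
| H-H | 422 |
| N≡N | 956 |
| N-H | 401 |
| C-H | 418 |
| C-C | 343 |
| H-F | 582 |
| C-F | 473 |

Reaction 1:
  Bonds broken (reactants):
    C-H: 4 × 418 = 1672
    C=C: 1 × 596 = 596
    H-F: 1 × 582 = 582
    Σ(broken) = 2850 kJ
  Bonds formed (products):
    C-C: 1 × 343 = 343
    C-F: 1 × 473 = 473
    C-H: 5 × 418 = 2090
    Σ(formed) = 2906 kJ
  ΔH_1 = 2850 − 2906 = −56 kJ
Reaction 2:
  Bonds broken (reactants):
    H-H: 3 × 422 = 1266
    N≡N: 1 × 956 = 956
    Σ(broken) = 2222 kJ
  Bonds formed (products):
    N-H: 6 × 401 = 2406
    Σ(formed) = 2406 kJ
  ΔH_2 = 2222 − 2406 = −184 kJ
ΔH_1 − ΔH_2 = +128 kJ, so reaction 2 has the more negative ΔH; |ΔH_1 − ΔH_2| = 128 kJ.

Reaction 2, by 128 kJ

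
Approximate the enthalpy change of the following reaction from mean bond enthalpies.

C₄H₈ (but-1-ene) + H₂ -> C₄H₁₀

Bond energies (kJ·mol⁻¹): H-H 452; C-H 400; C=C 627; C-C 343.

Bonds broken (reactants):
  C-C: 2 × 343 = 686
  C-H: 8 × 400 = 3200
  C=C: 1 × 627 = 627
  H-H: 1 × 452 = 452
  Σ(broken) = 4965 kJ
Bonds formed (products):
  C-C: 3 × 343 = 1029
  C-H: 10 × 400 = 4000
  Σ(formed) = 5029 kJ
ΔH = Σ(broken) − Σ(formed) = 4965 − 5029 = −64 kJ

ΔH ≈ −64 kJ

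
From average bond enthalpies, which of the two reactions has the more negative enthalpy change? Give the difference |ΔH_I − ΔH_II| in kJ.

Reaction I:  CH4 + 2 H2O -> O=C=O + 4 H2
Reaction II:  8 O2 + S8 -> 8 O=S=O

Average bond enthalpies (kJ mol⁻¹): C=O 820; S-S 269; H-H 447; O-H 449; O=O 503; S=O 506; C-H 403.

Reaction II, by 1900 kJ

Reaction I:
  Bonds broken (reactants):
    C-H: 4 × 403 = 1612
    O-H: 4 × 449 = 1796
    Σ(broken) = 3408 kJ
  Bonds formed (products):
    C=O: 2 × 820 = 1640
    H-H: 4 × 447 = 1788
    Σ(formed) = 3428 kJ
  ΔH_I = 3408 − 3428 = −20 kJ
Reaction II:
  Bonds broken (reactants):
    O=O: 8 × 503 = 4024
    S-S: 8 × 269 = 2152
    Σ(broken) = 6176 kJ
  Bonds formed (products):
    S=O: 16 × 506 = 8096
    Σ(formed) = 8096 kJ
  ΔH_II = 6176 − 8096 = −1920 kJ
ΔH_I − ΔH_II = +1900 kJ, so reaction II has the more negative ΔH; |ΔH_I − ΔH_II| = 1900 kJ.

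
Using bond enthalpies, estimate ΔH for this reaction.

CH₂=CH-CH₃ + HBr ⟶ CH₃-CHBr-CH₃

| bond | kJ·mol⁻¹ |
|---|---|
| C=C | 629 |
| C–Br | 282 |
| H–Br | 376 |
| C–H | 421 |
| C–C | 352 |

ΔH ≈ −50 kJ

Bonds broken (reactants):
  C–C: 1 × 352 = 352
  C–H: 6 × 421 = 2526
  C=C: 1 × 629 = 629
  H–Br: 1 × 376 = 376
  Σ(broken) = 3883 kJ
Bonds formed (products):
  C–Br: 1 × 282 = 282
  C–C: 2 × 352 = 704
  C–H: 7 × 421 = 2947
  Σ(formed) = 3933 kJ
ΔH = Σ(broken) − Σ(formed) = 3883 − 3933 = −50 kJ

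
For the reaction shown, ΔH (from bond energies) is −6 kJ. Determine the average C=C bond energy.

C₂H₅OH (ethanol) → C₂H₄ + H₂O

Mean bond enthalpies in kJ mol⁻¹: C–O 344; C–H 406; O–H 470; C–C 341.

D(C=C) ≈ 627 kJ/mol

Let D be the C=C bond energy.
Σ(broken) = 1×341 + 5×406 + 1×344 + 1×470 = 3185
Σ(formed) = 4×406 + 1×D + 2×470 = 2564 + D
ΔH = Σ(broken) − Σ(formed) = (3185) − (2564 + D) = +621 − D
Setting this equal to −6 kJ gives D = 627 kJ/mol.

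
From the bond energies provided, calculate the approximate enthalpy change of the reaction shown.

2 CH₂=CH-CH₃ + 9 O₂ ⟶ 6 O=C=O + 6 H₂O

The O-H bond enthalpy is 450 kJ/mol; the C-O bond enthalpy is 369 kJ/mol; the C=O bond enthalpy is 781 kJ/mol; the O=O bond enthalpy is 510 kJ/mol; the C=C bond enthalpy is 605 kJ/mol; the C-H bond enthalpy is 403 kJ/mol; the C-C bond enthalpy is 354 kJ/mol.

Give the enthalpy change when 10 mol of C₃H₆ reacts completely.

Bonds broken (reactants):
  C-C: 2 × 354 = 708
  C-H: 12 × 403 = 4836
  C=C: 2 × 605 = 1210
  O=O: 9 × 510 = 4590
  Σ(broken) = 11344 kJ
Bonds formed (products):
  C=O: 12 × 781 = 9372
  O-H: 12 × 450 = 5400
  Σ(formed) = 14772 kJ
ΔH = Σ(broken) − Σ(formed) = 11344 − 14772 = −3428 kJ
For 5× the reaction as written: 5 × (−3428) = −17140 kJ

ΔH = −17140 kJ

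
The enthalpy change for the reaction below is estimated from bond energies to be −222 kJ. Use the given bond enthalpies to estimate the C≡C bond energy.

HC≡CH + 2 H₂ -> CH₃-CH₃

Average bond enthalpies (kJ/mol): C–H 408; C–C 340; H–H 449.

D(C≡C) ≈ 852 kJ/mol

Let D be the C≡C bond energy.
Σ(broken) = 1×D + 2×408 + 2×449 = 1714 + D
Σ(formed) = 1×340 + 6×408 = 2788
ΔH = Σ(broken) − Σ(formed) = (1714 + D) − (2788) = −1074 + D
Setting this equal to −222 kJ gives D = 852 kJ/mol.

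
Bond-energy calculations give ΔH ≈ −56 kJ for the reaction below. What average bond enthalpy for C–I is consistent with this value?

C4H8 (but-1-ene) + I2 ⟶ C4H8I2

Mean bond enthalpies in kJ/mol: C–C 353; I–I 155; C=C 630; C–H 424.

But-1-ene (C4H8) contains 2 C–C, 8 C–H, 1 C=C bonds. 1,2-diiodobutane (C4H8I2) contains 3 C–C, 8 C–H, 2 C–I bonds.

D(C–I) ≈ 244 kJ/mol

Let D be the C–I bond energy.
Σ(broken) = 2×353 + 8×424 + 1×630 + 1×155 = 4883
Σ(formed) = 3×353 + 8×424 + 2×D = 4451 + 2D
ΔH = Σ(broken) − Σ(formed) = (4883) − (4451 + 2D) = +432 − 2D
Setting this equal to −56 kJ gives 2D = 488, so D = 244 kJ/mol.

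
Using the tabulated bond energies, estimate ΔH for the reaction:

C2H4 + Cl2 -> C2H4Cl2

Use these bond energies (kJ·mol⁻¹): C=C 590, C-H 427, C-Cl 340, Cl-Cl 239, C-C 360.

Bonds broken (reactants):
  C-H: 4 × 427 = 1708
  C=C: 1 × 590 = 590
  Cl-Cl: 1 × 239 = 239
  Σ(broken) = 2537 kJ
Bonds formed (products):
  C-C: 1 × 360 = 360
  C-Cl: 2 × 340 = 680
  C-H: 4 × 427 = 1708
  Σ(formed) = 2748 kJ
ΔH = Σ(broken) − Σ(formed) = 2537 − 2748 = −211 kJ

ΔH ≈ −211 kJ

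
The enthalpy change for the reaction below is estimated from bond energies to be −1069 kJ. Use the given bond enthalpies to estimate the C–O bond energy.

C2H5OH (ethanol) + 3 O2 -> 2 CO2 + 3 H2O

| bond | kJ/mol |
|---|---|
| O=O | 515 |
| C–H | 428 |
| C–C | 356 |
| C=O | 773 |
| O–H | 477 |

Let D be the C–O bond energy.
Σ(broken) = 1×356 + 5×428 + 1×D + 1×477 + 3×515 = 4518 + D
Σ(formed) = 4×773 + 6×477 = 5954
ΔH = Σ(broken) − Σ(formed) = (4518 + D) − (5954) = −1436 + D
Setting this equal to −1069 kJ gives D = 367 kJ/mol.

D(C–O) ≈ 367 kJ/mol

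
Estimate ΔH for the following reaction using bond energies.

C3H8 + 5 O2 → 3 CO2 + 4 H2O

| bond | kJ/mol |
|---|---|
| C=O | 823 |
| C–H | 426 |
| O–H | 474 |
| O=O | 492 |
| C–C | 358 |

Bonds broken (reactants):
  C–C: 2 × 358 = 716
  C–H: 8 × 426 = 3408
  O=O: 5 × 492 = 2460
  Σ(broken) = 6584 kJ
Bonds formed (products):
  C=O: 6 × 823 = 4938
  O–H: 8 × 474 = 3792
  Σ(formed) = 8730 kJ
ΔH = Σ(broken) − Σ(formed) = 6584 − 8730 = −2146 kJ

ΔH ≈ −2146 kJ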